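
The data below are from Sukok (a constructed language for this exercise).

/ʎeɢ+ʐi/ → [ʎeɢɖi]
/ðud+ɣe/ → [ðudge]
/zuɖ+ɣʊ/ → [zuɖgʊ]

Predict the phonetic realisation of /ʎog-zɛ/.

The data show progressive manner assimilation: /ʐ/ → [ɖ] after /ɢ/; /ɣ/ → [g] after /d/; /ɣ/ → [g] after /ɖ/. In each pair only manner changes, matching the preceding consonant, while place and voice stay constant.
The rule targets /z/ (voiced alveolar fricative), which sits after the trigger /g/ (stop).
A voiced alveolar stop is [d], so the surface segment is [d].

[ʎogdɛ]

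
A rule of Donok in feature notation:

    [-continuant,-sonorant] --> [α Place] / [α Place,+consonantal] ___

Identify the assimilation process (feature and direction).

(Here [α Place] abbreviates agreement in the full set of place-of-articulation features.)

progressive place assimilation

The rule copies the place features (abbreviated [Place]) from the environment onto the target, so the assimilating feature is place.
The conditioning segment sits to the left of the focus bar, meaning the trigger precedes the segment that changes — progressive assimilation.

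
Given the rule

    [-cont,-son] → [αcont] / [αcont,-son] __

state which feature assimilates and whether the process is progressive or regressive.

progressive manner assimilation

The rule copies [cont] (continuancy) from the environment onto the target stops; since [±cont] encodes the stop/fricative manner contrast, the assimilating dimension is manner.
The conditioning segment sits to the left of the focus bar, meaning the trigger precedes the segment that changes — progressive assimilation.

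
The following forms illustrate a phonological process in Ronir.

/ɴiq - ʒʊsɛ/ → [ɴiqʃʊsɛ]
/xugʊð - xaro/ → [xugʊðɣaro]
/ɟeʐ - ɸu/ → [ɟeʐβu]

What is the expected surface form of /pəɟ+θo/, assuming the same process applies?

The data show progressive voicing assimilation: /ʒ/ → [ʃ] after /q/; /x/ → [ɣ] after /ð/; /ɸ/ → [β] after /ʐ/. In each pair only voicing changes, matching the preceding consonant, while place and manner stay constant.
/θ/ is a voiceless dental fricative. The preceding trigger /ɟ/ is voiced, so /θ/ must become voiced as well.
The voiced dental fricative is [ð], so /θ/ → [ð].

[pəɟðo]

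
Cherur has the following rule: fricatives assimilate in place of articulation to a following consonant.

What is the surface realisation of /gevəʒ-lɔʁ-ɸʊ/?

The rule targets /ʒ/ (voiced postalveolar fricative), which sits before the trigger /l/ (alveolar).
A voiced alveolar fricative is [z], so the surface segment is [z].
At the second juncture, /ʁ/ likewise becomes [β] adjacent to /ɸ/.

[gevəzlɔβɸʊ]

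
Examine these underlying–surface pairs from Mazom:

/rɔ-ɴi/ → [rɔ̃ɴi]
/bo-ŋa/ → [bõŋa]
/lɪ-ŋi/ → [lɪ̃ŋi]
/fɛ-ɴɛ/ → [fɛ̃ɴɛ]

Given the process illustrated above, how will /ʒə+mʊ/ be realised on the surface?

The data show regressive nasality assimilation (vowel nasalisation): /ɔ/ → [ɔ̃] before /ɴ/; /o/ → [õ] before /ŋ/; /ɪ/ → [ɪ̃] before /ŋ/; /ɛ/ → [ɛ̃] before /ɴ/ — a vowel is nasalised by an immediately following nasal consonant.
The vowel /ə/ is adjacent to the following nasal /m/, so it acquires [+nasal] and surfaces as [ə̃].

[ʒə̃mʊ]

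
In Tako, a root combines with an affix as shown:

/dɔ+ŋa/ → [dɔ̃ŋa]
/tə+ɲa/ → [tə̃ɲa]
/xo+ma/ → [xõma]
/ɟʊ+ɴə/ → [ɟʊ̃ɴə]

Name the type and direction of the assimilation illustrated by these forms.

The vowel /ɔ/ surfaces as nasalised [ɔ̃] next to the following nasal /ŋ/ — it has acquired the [+nasal] feature of its neighbour.
Likewise in the remaining data: /ə/ → [ə̃] before /ɲ/; /o/ → [õ] before /m/; /ʊ/ → [ʊ̃] before /ɴ/ — each time a vowel is nasalised next to a following nasal.
Because the conditioning nasal is to the right of the vowel that changes, the process is regressive (anticipatory).

regressive nasality assimilation (vowel nasalisation)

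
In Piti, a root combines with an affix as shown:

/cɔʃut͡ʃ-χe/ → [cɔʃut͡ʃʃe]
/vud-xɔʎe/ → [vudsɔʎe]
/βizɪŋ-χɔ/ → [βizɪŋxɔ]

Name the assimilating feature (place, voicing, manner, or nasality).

The segment that alternates is /χ/, which surfaces as [ʃ] when adjacent to /t͡ʃ/.
The change uvular → postalveolar matches the place of the preceding /t͡ʃ/, identifying this as place assimilation.
The other alternating forms pattern the same way: /x/ → [s] after /d/ (velar → alveolar, matching alveolar); /χ/ → [x] after /ŋ/ (uvular → velar, matching velar) — only place changes, and always toward the preceding segment.

place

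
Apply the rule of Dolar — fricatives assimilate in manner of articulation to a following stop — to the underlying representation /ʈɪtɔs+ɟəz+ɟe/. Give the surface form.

[ʈɪtɔtɟədɟe]

The rule targets /s/ (voiceless alveolar fricative), which sits before the trigger /ɟ/ (stop).
The voiceless alveolar stop is [t], so /s/ → [t].
At the second juncture, /z/ likewise becomes [d] adjacent to /ɟ/.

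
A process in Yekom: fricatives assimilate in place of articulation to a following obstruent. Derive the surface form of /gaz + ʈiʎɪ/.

The rule targets /z/ (voiced alveolar fricative), which sits before the trigger /ʈ/ (retroflex).
A voiced retroflex fricative is [ʐ], so the surface segment is [ʐ].

[gaʐʈiʎɪ]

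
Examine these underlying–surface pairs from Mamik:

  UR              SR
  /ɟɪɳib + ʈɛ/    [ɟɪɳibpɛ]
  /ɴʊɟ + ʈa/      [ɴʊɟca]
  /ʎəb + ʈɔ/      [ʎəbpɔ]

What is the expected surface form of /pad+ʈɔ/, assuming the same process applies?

The data show progressive place assimilation: /ʈ/ → [p] after /b/; /ʈ/ → [c] after /ɟ/. In each pair only place changes, matching the preceding consonant, while manner and voice stay constant.
/ʈ/ is a voiceless retroflex stop. The preceding trigger /d/ is alveolar, so /ʈ/ must become alveolar as well.
A voiceless alveolar stop is [t], so the surface segment is [t].

[padtɔ]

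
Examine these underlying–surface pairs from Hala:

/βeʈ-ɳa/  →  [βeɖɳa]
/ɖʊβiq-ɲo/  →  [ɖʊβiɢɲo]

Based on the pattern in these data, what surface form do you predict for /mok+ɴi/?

The data show regressive voicing assimilation: /ʈ/ → [ɖ] before /ɳ/; /q/ → [ɢ] before /ɲ/. In each pair only voicing changes, matching the following consonant, while place and manner stay constant.
/k/ is a voiceless velar stop. The following trigger /ɴ/ is voiced, so /k/ must become voiced as well.
Changing only its voicing to voiced gives [g] — the voiced velar stop.

[mogɴi]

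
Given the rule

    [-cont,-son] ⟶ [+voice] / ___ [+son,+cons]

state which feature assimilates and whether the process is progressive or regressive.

The target ([-cont,-son], stops) acquires [+voice] next to a sonorant consonant ([+son,+cons]) — it takes on the voicing of its neighbour, so the feature that spreads is voicing.
Since the environment is written after the underscore, the trigger follows the target; the direction is regressive.

regressive voicing assimilation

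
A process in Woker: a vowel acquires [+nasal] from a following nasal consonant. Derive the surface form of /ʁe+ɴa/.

[ʁẽɴa]

/e/ sits next to the nasal /ɴ/ and is therefore nasalised to [ẽ].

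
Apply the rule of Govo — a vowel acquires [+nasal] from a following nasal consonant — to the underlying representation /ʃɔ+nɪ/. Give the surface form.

The vowel /ɔ/ is adjacent to the following nasal /n/, so it acquires [+nasal] and surfaces as [ɔ̃].

[ʃɔ̃nɪ]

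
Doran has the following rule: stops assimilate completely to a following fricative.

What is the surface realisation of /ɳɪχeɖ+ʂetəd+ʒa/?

[ɳɪχeʂʂetəʒʒa]

/ɖ/ is the segment targeted by the rule; it sits immediately before /ʂ/, so it assimilates completely and surfaces as [ʂ].
At the second juncture, /d/ likewise becomes [ʒ] adjacent to /ʒ/.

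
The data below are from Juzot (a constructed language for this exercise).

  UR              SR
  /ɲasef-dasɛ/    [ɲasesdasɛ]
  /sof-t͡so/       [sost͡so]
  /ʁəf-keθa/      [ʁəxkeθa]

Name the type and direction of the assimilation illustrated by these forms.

regressive place assimilation

The segment that alternates is /f/, which surfaces as [s] when adjacent to /d/.
The change labiodental → alveolar matches the place of the following /d/, identifying this as place assimilation.
Manner and voice are unchanged, so the assimilation is partial, not total.
The other alternating forms pattern the same way: /f/ → [s] before /t͡s/ (labiodental → alveolar, matching alveolar); /f/ → [x] before /k/ (labiodental → velar, matching velar) — only place changes, and always toward the following segment.
The trigger is the following segment, so the direction is regressive (anticipatory).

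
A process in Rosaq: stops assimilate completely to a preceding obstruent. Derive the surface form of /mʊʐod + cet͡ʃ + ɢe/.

/c/ is the segment targeted by the rule; it sits immediately after /d/, so it assimilates completely and surfaces as [d].
The same rule applies at the second boundary: /ɢ/ → [t͡ʃ] next to /t͡ʃ/.

[mʊʐoddet͡ʃt͡ʃe]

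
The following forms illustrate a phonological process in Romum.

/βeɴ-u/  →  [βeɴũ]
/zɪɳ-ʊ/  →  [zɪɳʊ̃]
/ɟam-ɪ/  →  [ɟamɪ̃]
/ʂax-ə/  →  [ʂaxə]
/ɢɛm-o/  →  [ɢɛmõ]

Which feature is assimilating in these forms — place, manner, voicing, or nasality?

nasality

The vowel /u/ surfaces as nasalised [ũ] next to the preceding nasal /ɴ/ — it has acquired the [+nasal] feature of its neighbour.
The other forms show the same pattern: /ʊ/ → [ʊ̃] after /ɳ/; /ɪ/ → [ɪ̃] after /m/; /o/ → [õ] after /m/ — each time a vowel is nasalised next to a preceding nasal.
No change occurs in [ʂaxə] because the vowel at the boundary is adjacent to an oral consonant, not a nasal (/ə/ next to /x/).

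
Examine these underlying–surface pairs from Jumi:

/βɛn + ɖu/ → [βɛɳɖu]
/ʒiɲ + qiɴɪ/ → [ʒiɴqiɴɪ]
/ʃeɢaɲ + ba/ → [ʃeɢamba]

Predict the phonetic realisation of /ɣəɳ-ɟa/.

[ɣəɲɟa]

The data show regressive place assimilation: /n/ → [ɳ] before /ɖ/; /ɲ/ → [ɴ] before /q/; /ɲ/ → [m] before /b/. In each pair only place changes, matching the following consonant, while manner and voice stay constant.
/ɳ/ is a voiced retroflex nasal. The following trigger /ɟ/ is palatal, so /ɳ/ must become palatal as well.
A voiced palatal nasal is [ɲ], so the surface segment is [ɲ].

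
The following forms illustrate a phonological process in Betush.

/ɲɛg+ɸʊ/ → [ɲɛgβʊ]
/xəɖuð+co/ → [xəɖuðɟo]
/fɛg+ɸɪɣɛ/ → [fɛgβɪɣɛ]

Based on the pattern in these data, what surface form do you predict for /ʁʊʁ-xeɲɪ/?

[ʁʊʁɣeɲɪ]

The data show progressive voicing assimilation: /ɸ/ → [β] after /g/; /c/ → [ɟ] after /ð/. In each pair only voicing changes, matching the preceding consonant, while place and manner stay constant.
The rule targets /x/ (voiceless velar fricative), which sits after the trigger /ʁ/ (voiced).
A voiced velar fricative is [ɣ], so the surface segment is [ɣ].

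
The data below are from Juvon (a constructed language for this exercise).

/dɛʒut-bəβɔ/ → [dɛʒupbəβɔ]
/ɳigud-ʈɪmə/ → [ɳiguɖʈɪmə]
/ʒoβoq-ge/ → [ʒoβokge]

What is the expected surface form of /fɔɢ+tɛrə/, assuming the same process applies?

[fɔdtɛrə]

The data show regressive place assimilation: /t/ → [p] before /b/; /d/ → [ɖ] before /ʈ/; /q/ → [k] before /g/. In each pair only place changes, matching the following consonant, while manner and voice stay constant.
/ɢ/ is a voiced uvular stop. The following trigger /t/ is alveolar, so /ɢ/ must become alveolar as well.
The voiced alveolar stop is [d], so /ɢ/ → [d].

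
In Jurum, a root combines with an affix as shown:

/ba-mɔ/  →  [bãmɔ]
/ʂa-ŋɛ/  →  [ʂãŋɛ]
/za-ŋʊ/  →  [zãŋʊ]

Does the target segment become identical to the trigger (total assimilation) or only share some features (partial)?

The vowel /a/ surfaces as nasalised [ã] next to the following nasal /m/ — it has acquired the [+nasal] feature of its neighbour.
The other form shows the same pattern: /a/ → [ã] before /ŋ/ — each time a vowel is nasalised next to a following nasal.

partial assimilation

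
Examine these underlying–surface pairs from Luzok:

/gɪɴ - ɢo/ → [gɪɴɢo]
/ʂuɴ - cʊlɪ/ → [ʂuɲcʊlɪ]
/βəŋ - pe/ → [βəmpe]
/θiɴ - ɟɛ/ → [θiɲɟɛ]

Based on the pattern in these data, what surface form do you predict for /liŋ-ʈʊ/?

[liɳʈʊ]

The data show regressive place assimilation: /ɴ/ → [ɲ] before /c/; /ŋ/ → [m] before /p/; /ɴ/ → [ɲ] before /ɟ/. In each pair only place changes, matching the following consonant, while manner and voice stay constant.
Nothing changes in [gɪɴɢo]: there the adjacent consonants already agree in place (/ɴ/ and /ɢ/ are both uvular), so this form is consistent with the same rule.
The rule targets /ŋ/ (voiced velar nasal), which sits before the trigger /ʈ/ (retroflex).
A voiced retroflex nasal is [ɳ], so the surface segment is [ɳ].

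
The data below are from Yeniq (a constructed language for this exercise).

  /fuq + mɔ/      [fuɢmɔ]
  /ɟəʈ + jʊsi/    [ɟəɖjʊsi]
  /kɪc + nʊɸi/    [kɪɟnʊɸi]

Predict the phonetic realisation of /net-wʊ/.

The data show regressive voicing assimilation: /q/ → [ɢ] before /m/; /ʈ/ → [ɖ] before /j/; /c/ → [ɟ] before /n/. In each pair only voicing changes, matching the following consonant, while place and manner stay constant.
The rule targets /t/ (voiceless alveolar stop), which sits before the trigger /w/ (voiced).
Changing only its voicing to voiced gives [d] — the voiced alveolar stop.

[nedwʊ]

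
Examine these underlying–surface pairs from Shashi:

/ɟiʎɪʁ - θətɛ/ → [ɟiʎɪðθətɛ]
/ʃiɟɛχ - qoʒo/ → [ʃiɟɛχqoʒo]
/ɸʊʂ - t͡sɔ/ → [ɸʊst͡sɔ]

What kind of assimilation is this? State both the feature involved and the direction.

The segment that alternates is /ʁ/, which surfaces as [ð] when adjacent to /θ/.
/ʁ/ is uvular while /θ/ is dental; the output [ð] is dental, matching the trigger — so the feature that spreads is place.
Manner and voice are unchanged, so the assimilation is partial, not total.
Checking the remaining alternation: /ʂ/ → [s] before /t͡s/ (retroflex → alveolar, matching alveolar) — only place changes, and always toward the following segment.
No alternation appears in [ʃiɟɛχqoʒo]: there the adjacent consonants already agree in place (/χ/ and /q/ are both uvular), so this form is consistent with the same rule.
The trigger is the following segment, so the direction is regressive (anticipatory).

regressive place assimilation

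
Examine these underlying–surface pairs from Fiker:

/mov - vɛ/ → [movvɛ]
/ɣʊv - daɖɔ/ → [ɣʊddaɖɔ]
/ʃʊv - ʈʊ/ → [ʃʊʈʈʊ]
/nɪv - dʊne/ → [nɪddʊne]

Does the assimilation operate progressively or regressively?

regressive

Underlying /v/ is realised as [d] next to /d/; /d/ itself does not change.
The output [d] is identical to the trigger /d/ — every feature (place, manner, voicing) has been copied — so this is total assimilation.
The remaining alternation confirms this: /v/ → [ʈ] before /ʈ/ — in each case the output is a copy of the following consonant.
In [movvɛ] the two consonants at the boundary are already identical (/v/ + /v/), so the rule applies vacuously and nothing changes.
The trigger is the following segment, so the direction is regressive (anticipatory).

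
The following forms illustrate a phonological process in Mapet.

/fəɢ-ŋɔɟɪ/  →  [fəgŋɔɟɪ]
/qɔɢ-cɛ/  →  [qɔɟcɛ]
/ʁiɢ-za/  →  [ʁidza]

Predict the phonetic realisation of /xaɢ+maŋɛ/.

The data show regressive place assimilation: /ɢ/ → [g] before /ŋ/; /ɢ/ → [ɟ] before /c/; /ɢ/ → [d] before /z/. In each pair only place changes, matching the following consonant, while manner and voice stay constant.
/ɢ/ is a voiced uvular stop. The following trigger /m/ is bilabial, so /ɢ/ must become bilabial as well.
The voiced bilabial stop is [b], so /ɢ/ → [b].

[xabmaŋɛ]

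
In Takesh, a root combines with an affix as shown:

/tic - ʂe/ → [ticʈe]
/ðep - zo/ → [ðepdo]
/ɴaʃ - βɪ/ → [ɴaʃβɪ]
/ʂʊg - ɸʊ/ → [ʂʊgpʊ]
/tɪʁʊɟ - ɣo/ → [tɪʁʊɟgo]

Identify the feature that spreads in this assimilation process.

Underlying /ʂ/ is realised as [ʈ] next to /c/; /c/ itself does not change.
/ʂ/ is a fricative while /c/ is a stop; the output [ʈ] is a stop, matching the trigger — so the feature that spreads is manner.
Checking the remaining alternations: /z/ → [d] after /p/ (fricative → stop, matching a stop); /ɸ/ → [p] after /g/ (fricative → stop, matching a stop); /ɣ/ → [g] after /ɟ/ (fricative → stop, matching a stop) — only manner changes, and always toward the preceding segment.
No alternation appears in [ɴaʃβɪ]: there the adjacent consonants already agree in manner (/β/ and /ʃ/ are both fricatives), so this form is consistent with the same rule.

manner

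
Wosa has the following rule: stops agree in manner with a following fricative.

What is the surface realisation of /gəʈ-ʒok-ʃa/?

The rule targets /ʈ/ (voiceless retroflex stop), which sits before the trigger /ʒ/ (fricative).
The voiceless retroflex fricative is [ʂ], so /ʈ/ → [ʂ].
At the second juncture, /k/ likewise becomes [x] adjacent to /ʃ/.

[gəʂʒoxʃa]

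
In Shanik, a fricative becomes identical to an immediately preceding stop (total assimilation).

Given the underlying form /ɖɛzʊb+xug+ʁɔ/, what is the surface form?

[ɖɛzʊbbuggɔ]

/x/ is the segment targeted by the rule; it sits immediately after /b/, so it assimilates completely and surfaces as [b].
The same rule applies at the second boundary: /ʁ/ → [g] next to /g/.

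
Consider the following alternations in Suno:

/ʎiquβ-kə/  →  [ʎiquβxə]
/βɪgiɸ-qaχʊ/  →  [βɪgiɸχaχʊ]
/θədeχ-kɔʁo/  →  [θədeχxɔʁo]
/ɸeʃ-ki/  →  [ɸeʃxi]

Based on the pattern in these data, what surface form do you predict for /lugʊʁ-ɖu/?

The data show progressive manner assimilation: /k/ → [x] after /β/; /q/ → [χ] after /ɸ/; /k/ → [x] after /χ/; /k/ → [x] after /ʃ/. In each pair only manner changes, matching the preceding consonant, while place and voice stay constant.
The rule targets /ɖ/ (voiced retroflex stop), which sits after the trigger /ʁ/ (fricative).
Changing only its manner to fricative gives [ʐ] — the voiced retroflex fricative.

[lugʊʁʐu]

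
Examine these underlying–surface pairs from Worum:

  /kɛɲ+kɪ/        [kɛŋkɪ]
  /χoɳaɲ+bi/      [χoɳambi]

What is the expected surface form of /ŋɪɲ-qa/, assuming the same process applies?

The data show regressive place assimilation: /ɲ/ → [ŋ] before /k/; /ɲ/ → [m] before /b/. In each pair only place changes, matching the following consonant, while manner and voice stay constant.
The rule targets /ɲ/ (voiced palatal nasal), which sits before the trigger /q/ (uvular).
A voiced uvular nasal is [ɴ], so the surface segment is [ɴ].

[ŋɪɴqa]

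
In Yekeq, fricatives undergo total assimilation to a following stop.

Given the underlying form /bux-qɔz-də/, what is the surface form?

[buqqɔddə]

/x/ is the segment targeted by the rule; it sits immediately before /q/, so it assimilates completely and surfaces as [q].
At the second juncture, /z/ likewise becomes [d] adjacent to /d/.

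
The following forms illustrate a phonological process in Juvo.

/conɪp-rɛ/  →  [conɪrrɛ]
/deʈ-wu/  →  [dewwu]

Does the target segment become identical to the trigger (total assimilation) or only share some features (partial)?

total assimilation

The segment that alternates is /p/, which surfaces as [r] when adjacent to /r/.
The output [r] is identical to the trigger /r/ — every feature (place, manner, voicing) has been copied — so this is total assimilation.
The other form behaves the same way: /ʈ/ → [w] before /w/ — in each case the output is a copy of the following consonant.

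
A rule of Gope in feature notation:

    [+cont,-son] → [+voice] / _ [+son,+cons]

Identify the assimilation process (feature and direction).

The target ([+cont,-son], fricatives) acquires [+voice] next to a sonorant consonant ([+son,+cons]) — it takes on the voicing of its neighbour, so the feature that spreads is voicing.
Since the environment is written after the underscore, the trigger follows the target; the direction is regressive.

regressive voicing assimilation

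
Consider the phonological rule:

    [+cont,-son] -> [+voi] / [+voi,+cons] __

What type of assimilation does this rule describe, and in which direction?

progressive voicing assimilation

The target ([+cont,-son], fricatives) acquires [+voi] next to a voiced consonant ([+voi,+cons]) — it takes on the voicing of its neighbour, so the feature that spreads is voicing.
The conditioning segment sits to the left of the focus bar, meaning the trigger precedes the segment that changes — progressive assimilation.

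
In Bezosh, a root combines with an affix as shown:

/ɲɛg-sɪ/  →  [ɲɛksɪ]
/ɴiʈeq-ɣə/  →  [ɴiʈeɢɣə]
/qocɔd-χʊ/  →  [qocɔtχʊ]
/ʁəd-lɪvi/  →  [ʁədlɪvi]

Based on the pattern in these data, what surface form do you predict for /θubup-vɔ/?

[θububvɔ]

The data show regressive voicing assimilation: /g/ → [k] before /s/; /q/ → [ɢ] before /ɣ/; /d/ → [t] before /χ/. In each pair only voicing changes, matching the following consonant, while place and manner stay constant.
No alternation appears in [ʁədlɪvi]: there the adjacent consonants already agree in voicing (/d/ and /l/ are both voiced), so this form is consistent with the same rule.
The rule targets /p/ (voiceless bilabial stop), which sits before the trigger /v/ (voiced).
A voiced bilabial stop is [b], so the surface segment is [b].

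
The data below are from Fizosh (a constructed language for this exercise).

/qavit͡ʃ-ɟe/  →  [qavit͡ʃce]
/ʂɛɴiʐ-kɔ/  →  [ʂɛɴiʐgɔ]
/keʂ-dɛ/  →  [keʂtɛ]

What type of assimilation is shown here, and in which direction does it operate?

progressive voicing assimilation

Comparing underlying and surface forms, /ɟ/ → [c] is the alternation; the neighbouring /t͡ʃ/ is constant.
The change voiced → voiceless matches the voicing of the preceding /t͡ʃ/, identifying this as voicing assimilation.
Place and manner are unchanged, so the assimilation is partial, not total.
The same holds elsewhere in the data: /k/ → [g] after /ʐ/ (voiceless → voiced, matching voiced); /d/ → [t] after /ʂ/ (voiced → voiceless, matching voiceless) — only voicing changes, and always toward the preceding segment.
Since the segment that changes follows the conditioning segment, the assimilation is progressive.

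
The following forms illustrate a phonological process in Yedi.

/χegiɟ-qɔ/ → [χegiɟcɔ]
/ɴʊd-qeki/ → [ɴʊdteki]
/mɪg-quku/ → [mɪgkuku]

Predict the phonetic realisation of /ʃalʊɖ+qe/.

[ʃalʊɖʈe]

The data show progressive place assimilation: /q/ → [c] after /ɟ/; /q/ → [t] after /d/; /q/ → [k] after /g/. In each pair only place changes, matching the preceding consonant, while manner and voice stay constant.
The rule targets /q/ (voiceless uvular stop), which sits after the trigger /ɖ/ (retroflex).
The voiceless retroflex stop is [ʈ], so /q/ → [ʈ].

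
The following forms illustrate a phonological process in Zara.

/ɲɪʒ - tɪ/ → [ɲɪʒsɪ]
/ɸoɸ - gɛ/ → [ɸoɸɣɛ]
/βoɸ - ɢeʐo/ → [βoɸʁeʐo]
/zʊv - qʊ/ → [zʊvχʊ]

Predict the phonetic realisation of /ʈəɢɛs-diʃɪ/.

[ʈəɢɛsziʃɪ]

The data show progressive manner assimilation: /t/ → [s] after /ʒ/; /g/ → [ɣ] after /ɸ/; /ɢ/ → [ʁ] after /ɸ/; /q/ → [χ] after /v/. In each pair only manner changes, matching the preceding consonant, while place and voice stay constant.
/d/ is a voiced alveolar stop. The preceding trigger /s/ is a fricative, so /d/ must become a fricative as well.
The voiced alveolar fricative is [z], so /d/ → [z].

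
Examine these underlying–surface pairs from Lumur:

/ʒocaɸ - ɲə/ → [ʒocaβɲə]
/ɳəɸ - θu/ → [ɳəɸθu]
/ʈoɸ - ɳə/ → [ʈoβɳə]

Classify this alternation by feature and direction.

Comparing underlying and surface forms, /ɸ/ → [β] is the alternation; the neighbouring /ɲ/ is constant.
/ɸ/ is voiceless while /ɲ/ is voiced; the output [β] is voiced, matching the trigger — so the feature that spreads is voicing.
Place and manner are unchanged, so the assimilation is partial, not total.
The other alternating form patterns the same way: /ɸ/ → [β] before /ɳ/ (voiceless → voiced, matching voiced) — only voicing changes, and always toward the following segment.
No alternation appears in [ɳəɸθu]: there the adjacent consonants already agree in voicing (/ɸ/ and /θ/ are both voiceless), so this form is consistent with the same rule.
The trigger is the following segment, so the direction is regressive (anticipatory).

regressive voicing assimilation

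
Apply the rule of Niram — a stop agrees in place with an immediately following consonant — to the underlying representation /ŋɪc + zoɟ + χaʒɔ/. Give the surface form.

[ŋɪtzoɢχaʒɔ]

/c/ is a voiceless palatal stop. The following trigger /z/ is alveolar, so /c/ must become alveolar as well.
A voiceless alveolar stop is [t], so the surface segment is [t].
The same rule applies at the second boundary: /ɟ/ → [ɢ] next to /χ/.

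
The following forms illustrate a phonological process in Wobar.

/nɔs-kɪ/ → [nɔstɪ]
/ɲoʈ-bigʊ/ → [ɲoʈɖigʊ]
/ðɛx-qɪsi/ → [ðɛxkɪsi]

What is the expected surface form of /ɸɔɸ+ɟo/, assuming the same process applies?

The data show progressive place assimilation: /k/ → [t] after /s/; /b/ → [ɖ] after /ʈ/; /q/ → [k] after /x/. In each pair only place changes, matching the preceding consonant, while manner and voice stay constant.
The rule targets /ɟ/ (voiced palatal stop), which sits after the trigger /ɸ/ (bilabial).
A voiced bilabial stop is [b], so the surface segment is [b].

[ɸɔɸbo]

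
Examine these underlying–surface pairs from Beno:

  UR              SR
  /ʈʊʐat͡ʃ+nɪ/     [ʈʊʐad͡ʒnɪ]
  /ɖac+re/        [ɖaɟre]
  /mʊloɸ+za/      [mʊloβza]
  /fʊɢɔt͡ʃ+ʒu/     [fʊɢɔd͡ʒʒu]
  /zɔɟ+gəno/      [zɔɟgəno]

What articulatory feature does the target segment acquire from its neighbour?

The segment that alternates is /t͡ʃ/, which surfaces as [d͡ʒ] when adjacent to /n/.
/t͡ʃ/ is voiceless while /n/ is voiced; the output [d͡ʒ] is voiced, matching the trigger — so the feature that spreads is voicing.
The same holds elsewhere in the data: /c/ → [ɟ] before /r/ (voiceless → voiced, matching voiced); /ɸ/ → [β] before /z/ (voiceless → voiced, matching voiced); /t͡ʃ/ → [d͡ʒ] before /ʒ/ (voiceless → voiced, matching voiced) — only voicing changes, and always toward the following segment.
Nothing changes in [zɔɟgəno]: there the adjacent consonants already agree in voicing (/ɟ/ and /g/ are both voiced), so this form is consistent with the same rule.

voicing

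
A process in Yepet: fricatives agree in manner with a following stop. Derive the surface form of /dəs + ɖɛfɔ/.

/s/ is a voiceless alveolar fricative. The following trigger /ɖ/ is a stop, so /s/ must become a stop as well.
The voiceless alveolar stop is [t], so /s/ → [t].

[dətɖɛfɔ]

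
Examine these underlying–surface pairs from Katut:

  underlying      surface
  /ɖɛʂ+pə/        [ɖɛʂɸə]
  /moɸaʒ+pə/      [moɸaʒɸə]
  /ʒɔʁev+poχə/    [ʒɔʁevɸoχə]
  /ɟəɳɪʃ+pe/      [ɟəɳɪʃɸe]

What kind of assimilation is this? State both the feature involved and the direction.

progressive manner assimilation

The segment that alternates is /p/, which surfaces as [ɸ] when adjacent to /ʂ/.
/p/ is a stop while /ʂ/ is a fricative; the output [ɸ] is a fricative, matching the trigger — so the feature that spreads is manner.
Place and voice are unchanged, so the assimilation is partial, not total.
The other alternating forms pattern the same way: /p/ → [ɸ] after /ʒ/ (stop → fricative, matching a fricative); /p/ → [ɸ] after /v/ (stop → fricative, matching a fricative); /p/ → [ɸ] after /ʃ/ (stop → fricative, matching a fricative) — only manner changes, and always toward the preceding segment.
Since the segment that changes follows the conditioning segment, the assimilation is progressive.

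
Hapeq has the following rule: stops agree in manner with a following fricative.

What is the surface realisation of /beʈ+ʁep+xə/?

[beʂʁeɸxə]

/ʈ/ is a voiceless retroflex stop. The following trigger /ʁ/ is a fricative, so /ʈ/ must become a fricative as well.
A voiceless retroflex fricative is [ʂ], so the surface segment is [ʂ].
At the second juncture, /p/ likewise becomes [ɸ] adjacent to /x/.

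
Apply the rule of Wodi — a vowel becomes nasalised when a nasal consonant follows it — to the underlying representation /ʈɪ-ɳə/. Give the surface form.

/ɪ/ sits next to the nasal /ɳ/ and is therefore nasalised to [ɪ̃].

[ʈɪ̃ɳə]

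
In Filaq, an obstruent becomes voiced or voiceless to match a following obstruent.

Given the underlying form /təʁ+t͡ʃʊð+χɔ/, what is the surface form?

[təχt͡ʃʊθχɔ]

/ʁ/ is a voiced uvular fricative. The following trigger /t͡ʃ/ is voiceless, so /ʁ/ must become voiceless as well.
Changing only its voicing to voiceless gives [χ] — the voiceless uvular fricative.
The same rule applies at the second boundary: /ð/ → [θ] next to /χ/.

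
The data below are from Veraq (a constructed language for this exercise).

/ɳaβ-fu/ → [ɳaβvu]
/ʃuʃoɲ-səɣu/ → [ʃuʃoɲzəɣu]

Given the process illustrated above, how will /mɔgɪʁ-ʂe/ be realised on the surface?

[mɔgɪʁʐe]

The data show progressive voicing assimilation: /f/ → [v] after /β/; /s/ → [z] after /ɲ/. In each pair only voicing changes, matching the preceding consonant, while place and manner stay constant.
/ʂ/ is a voiceless retroflex fricative. The preceding trigger /ʁ/ is voiced, so /ʂ/ must become voiced as well.
A voiced retroflex fricative is [ʐ], so the surface segment is [ʐ].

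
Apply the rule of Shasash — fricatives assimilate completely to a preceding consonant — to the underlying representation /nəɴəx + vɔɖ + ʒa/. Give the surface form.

[nəɴəxxɔɖɖa]

/v/ is the segment targeted by the rule; it sits immediately after /x/, so it assimilates completely and surfaces as [x].
The same rule applies at the second boundary: /ʒ/ → [ɖ] next to /ɖ/.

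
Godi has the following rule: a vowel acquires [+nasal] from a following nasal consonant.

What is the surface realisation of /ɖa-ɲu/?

/a/ sits next to the nasal /ɲ/ and is therefore nasalised to [ã].

[ɖãɲu]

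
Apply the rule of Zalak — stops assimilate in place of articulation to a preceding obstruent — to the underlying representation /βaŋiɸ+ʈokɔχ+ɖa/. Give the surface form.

The rule targets /ʈ/ (voiceless retroflex stop), which sits after the trigger /ɸ/ (bilabial).
Changing only its place to bilabial gives [p] — the voiceless bilabial stop.
The same rule applies at the second boundary: /ɖ/ → [ɢ] next to /χ/.

[βaŋiɸpokɔχɢa]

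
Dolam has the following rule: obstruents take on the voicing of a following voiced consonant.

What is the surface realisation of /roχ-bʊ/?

The rule targets /χ/ (voiceless uvular fricative), which sits before the trigger /b/ (voiced).
Changing only its voicing to voiced gives [ʁ] — the voiced uvular fricative.

[roʁbʊ]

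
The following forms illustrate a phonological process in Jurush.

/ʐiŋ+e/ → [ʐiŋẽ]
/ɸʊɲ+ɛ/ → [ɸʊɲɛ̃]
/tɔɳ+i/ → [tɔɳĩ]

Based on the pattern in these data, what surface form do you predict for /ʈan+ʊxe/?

[ʈanʊ̃xe]

The data show progressive nasality assimilation (vowel nasalisation): /e/ → [ẽ] after /ŋ/; /ɛ/ → [ɛ̃] after /ɲ/; /i/ → [ĩ] after /ɳ/ — a vowel is nasalised by an immediately preceding nasal consonant.
The vowel /ʊ/ is adjacent to the preceding nasal /n/, so it acquires [+nasal] and surfaces as [ʊ̃].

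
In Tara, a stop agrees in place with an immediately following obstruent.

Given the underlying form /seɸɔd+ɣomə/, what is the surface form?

/d/ is a voiced alveolar stop. The following trigger /ɣ/ is velar, so /d/ must become velar as well.
A voiced velar stop is [g], so the surface segment is [g].

[seɸɔgɣomə]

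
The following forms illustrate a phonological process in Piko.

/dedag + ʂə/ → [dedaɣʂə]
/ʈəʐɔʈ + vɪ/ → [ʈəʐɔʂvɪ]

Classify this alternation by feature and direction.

The segment that alternates is /g/, which surfaces as [ɣ] when adjacent to /ʂ/.
/g/ is a stop while /ʂ/ is a fricative; the output [ɣ] is a fricative, matching the trigger — so the feature that spreads is manner.
Place and voice are unchanged, so the assimilation is partial, not total.
The other alternating form patterns the same way: /ʈ/ → [ʂ] before /v/ (stop → fricative, matching a fricative) — only manner changes, and always toward the following segment.
The trigger is the following segment, so the direction is regressive (anticipatory).

regressive manner assimilation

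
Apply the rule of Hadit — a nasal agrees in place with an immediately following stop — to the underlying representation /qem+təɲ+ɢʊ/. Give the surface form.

[qentəɴɢʊ]

/m/ is a voiced bilabial nasal. The following trigger /t/ is alveolar, so /m/ must become alveolar as well.
A voiced alveolar nasal is [n], so the surface segment is [n].
At the second juncture, /ɲ/ likewise becomes [ɴ] adjacent to /ɢ/.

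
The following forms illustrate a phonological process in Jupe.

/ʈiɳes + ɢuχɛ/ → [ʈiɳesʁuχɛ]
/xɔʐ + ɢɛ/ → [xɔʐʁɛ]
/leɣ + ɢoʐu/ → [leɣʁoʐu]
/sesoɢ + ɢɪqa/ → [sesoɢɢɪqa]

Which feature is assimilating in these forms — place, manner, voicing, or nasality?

Underlying /ɢ/ is realised as [ʁ] next to /s/; /s/ itself does not change.
The change stop → fricative matches the manner of the preceding /s/, identifying this as manner assimilation.
The other alternating forms pattern the same way: /ɢ/ → [ʁ] after /ʐ/ (stop → fricative, matching a fricative); /ɢ/ → [ʁ] after /ɣ/ (stop → fricative, matching a fricative) — only manner changes, and always toward the preceding segment.
No alternation appears in [sesoɢɢɪqa]: there the adjacent consonants already agree in manner (/ɢ/ and /ɢ/ are both stops), so this form is consistent with the same rule.

manner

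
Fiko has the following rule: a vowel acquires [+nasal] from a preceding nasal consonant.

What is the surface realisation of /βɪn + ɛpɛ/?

/ɛ/ sits next to the nasal /n/ and is therefore nasalised to [ɛ̃].

[βɪnɛ̃pɛ]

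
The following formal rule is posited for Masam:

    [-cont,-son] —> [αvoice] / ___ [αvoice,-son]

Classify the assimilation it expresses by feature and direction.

regressive voicing assimilation

The shared variable α links the value of [voice] on the target to the same value on the neighbouring segment, so voicing is the feature that assimilates.
Since the environment is written after the underscore, the trigger follows the target; the direction is regressive.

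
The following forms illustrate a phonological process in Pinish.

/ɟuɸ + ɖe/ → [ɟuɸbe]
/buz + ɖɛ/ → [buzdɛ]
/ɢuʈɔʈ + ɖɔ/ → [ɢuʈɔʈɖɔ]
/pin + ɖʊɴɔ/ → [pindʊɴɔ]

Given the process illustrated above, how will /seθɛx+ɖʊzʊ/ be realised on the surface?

The data show progressive place assimilation: /ɖ/ → [b] after /ɸ/; /ɖ/ → [d] after /z/; /ɖ/ → [d] after /n/. In each pair only place changes, matching the preceding consonant, while manner and voice stay constant.
Nothing changes in [ɢuʈɔʈɖɔ]: there the adjacent consonants already agree in place (/ɖ/ and /ʈ/ are both retroflex), so this form is consistent with the same rule.
The rule targets /ɖ/ (voiced retroflex stop), which sits after the trigger /x/ (velar).
Changing only its place to velar gives [g] — the voiced velar stop.

[seθɛxgʊzʊ]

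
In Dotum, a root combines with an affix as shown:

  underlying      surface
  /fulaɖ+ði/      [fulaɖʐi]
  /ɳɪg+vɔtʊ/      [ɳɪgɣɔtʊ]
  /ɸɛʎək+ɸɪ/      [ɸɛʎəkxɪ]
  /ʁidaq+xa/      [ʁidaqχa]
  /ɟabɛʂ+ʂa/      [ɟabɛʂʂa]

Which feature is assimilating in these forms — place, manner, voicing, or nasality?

place

Comparing underlying and surface forms, /ð/ → [ʐ] is the alternation; the neighbouring /ɖ/ is constant.
The change dental → retroflex matches the place of the preceding /ɖ/, identifying this as place assimilation.
The same holds elsewhere in the data: /v/ → [ɣ] after /g/ (labiodental → velar, matching velar); /ɸ/ → [x] after /k/ (bilabial → velar, matching velar); /x/ → [χ] after /q/ (velar → uvular, matching uvular) — only place changes, and always toward the preceding segment.
No alternation appears in [ɟabɛʂʂa]: there the adjacent consonants already agree in place (/ʂ/ and /ʂ/ are both retroflex), so this form is consistent with the same rule.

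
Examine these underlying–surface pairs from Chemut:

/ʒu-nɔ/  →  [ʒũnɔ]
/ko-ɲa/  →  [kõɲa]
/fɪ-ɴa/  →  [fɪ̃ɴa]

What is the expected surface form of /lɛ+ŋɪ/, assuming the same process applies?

The data show regressive nasality assimilation (vowel nasalisation): /u/ → [ũ] before /n/; /o/ → [õ] before /ɲ/; /ɪ/ → [ɪ̃] before /ɴ/ — a vowel is nasalised by an immediately following nasal consonant.
/ɛ/ sits next to the nasal /ŋ/ and is therefore nasalised to [ɛ̃].

[lɛ̃ŋɪ]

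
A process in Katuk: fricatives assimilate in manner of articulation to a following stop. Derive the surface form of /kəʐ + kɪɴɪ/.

[kəɖkɪɴɪ]

/ʐ/ is a voiced retroflex fricative. The following trigger /k/ is a stop, so /ʐ/ must become a stop as well.
A voiced retroflex stop is [ɖ], so the surface segment is [ɖ].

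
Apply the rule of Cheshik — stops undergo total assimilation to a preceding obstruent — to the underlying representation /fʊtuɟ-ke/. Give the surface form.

/k/ is the segment targeted by the rule; it sits immediately after /ɟ/, so it assimilates completely and surfaces as [ɟ].

[fʊtuɟɟe]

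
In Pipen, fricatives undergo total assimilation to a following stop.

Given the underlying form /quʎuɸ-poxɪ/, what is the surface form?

[quʎuppoxɪ]

/ɸ/ is the segment targeted by the rule; it sits immediately before /p/, so it assimilates completely and surfaces as [p].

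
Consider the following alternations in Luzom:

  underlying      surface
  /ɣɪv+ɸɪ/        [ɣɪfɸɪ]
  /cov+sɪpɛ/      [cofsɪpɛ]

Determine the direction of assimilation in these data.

Comparing underlying and surface forms, /v/ → [f] is the alternation; the neighbouring /ɸ/ is constant.
The change voiced → voiceless matches the voicing of the following /ɸ/, identifying this as voicing assimilation.
The same holds elsewhere in the data: /v/ → [f] before /s/ (voiced → voiceless, matching voiceless) — only voicing changes, and always toward the following segment.
Since the segment that changes precedes the conditioning segment, the assimilation is regressive.

regressive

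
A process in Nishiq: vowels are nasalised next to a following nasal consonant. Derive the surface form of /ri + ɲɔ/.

[rĩɲɔ]

The vowel /i/ is adjacent to the following nasal /ɲ/, so it acquires [+nasal] and surfaces as [ĩ].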